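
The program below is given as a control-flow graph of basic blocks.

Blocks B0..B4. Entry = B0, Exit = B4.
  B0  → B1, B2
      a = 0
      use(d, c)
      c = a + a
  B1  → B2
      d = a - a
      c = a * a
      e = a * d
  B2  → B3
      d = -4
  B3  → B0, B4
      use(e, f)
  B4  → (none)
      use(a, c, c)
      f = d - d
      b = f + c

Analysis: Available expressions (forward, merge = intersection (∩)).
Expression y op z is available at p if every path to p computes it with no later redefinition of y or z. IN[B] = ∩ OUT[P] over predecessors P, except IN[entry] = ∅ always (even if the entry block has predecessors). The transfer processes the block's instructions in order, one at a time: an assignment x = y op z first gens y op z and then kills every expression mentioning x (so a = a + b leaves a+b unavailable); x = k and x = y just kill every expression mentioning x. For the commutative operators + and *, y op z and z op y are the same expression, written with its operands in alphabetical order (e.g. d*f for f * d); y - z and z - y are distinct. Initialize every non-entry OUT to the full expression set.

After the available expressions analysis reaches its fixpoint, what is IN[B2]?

Fixpoint table:
  B0:   IN={}   OUT={a+a}
  B1:   IN={a+a}   OUT={a*a, a*d, a+a, a-a}
  B2:   IN={a+a}   OUT={a+a}
  B3:   IN={a+a}   OUT={a+a}
  B4:   IN={a+a}   OUT={a+a, c+f, d-d}

Merge at B2: IN[B2] = OUT[B0] ∩ OUT[B1] = {a+a}

Answer: {a+a}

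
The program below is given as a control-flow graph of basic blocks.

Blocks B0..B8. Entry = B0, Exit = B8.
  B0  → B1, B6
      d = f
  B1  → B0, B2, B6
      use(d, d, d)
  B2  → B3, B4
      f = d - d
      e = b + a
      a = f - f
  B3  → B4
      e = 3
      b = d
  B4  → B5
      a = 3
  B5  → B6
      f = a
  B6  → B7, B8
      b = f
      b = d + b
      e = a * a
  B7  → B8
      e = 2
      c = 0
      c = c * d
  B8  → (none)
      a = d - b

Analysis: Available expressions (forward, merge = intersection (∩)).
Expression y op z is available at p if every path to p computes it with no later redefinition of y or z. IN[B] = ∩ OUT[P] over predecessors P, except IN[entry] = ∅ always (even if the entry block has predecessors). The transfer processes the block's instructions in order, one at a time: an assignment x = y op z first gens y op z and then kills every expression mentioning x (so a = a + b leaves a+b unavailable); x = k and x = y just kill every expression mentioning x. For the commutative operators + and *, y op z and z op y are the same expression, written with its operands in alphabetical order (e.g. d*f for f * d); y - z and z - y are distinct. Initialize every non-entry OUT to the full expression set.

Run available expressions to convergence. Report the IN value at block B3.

Answer: {d-d, f-f}

Trace:
Fixpoint table:
  B0:  IN={}  OUT={}
  B1:  IN={}  OUT={}
  B2:  IN={}  OUT={d-d, f-f}
  B3:  IN={d-d, f-f}  OUT={d-d, f-f}
  B4:  IN={d-d, f-f}  OUT={d-d, f-f}
  B5:  IN={d-d, f-f}  OUT={d-d}
  B6:  IN={}  OUT={a*a}
  B7:  IN={a*a}  OUT={a*a}
  B8:  IN={a*a}  OUT={d-b}

Merge at B3: IN[B3] = OUT[B2] = {d-d, f-f}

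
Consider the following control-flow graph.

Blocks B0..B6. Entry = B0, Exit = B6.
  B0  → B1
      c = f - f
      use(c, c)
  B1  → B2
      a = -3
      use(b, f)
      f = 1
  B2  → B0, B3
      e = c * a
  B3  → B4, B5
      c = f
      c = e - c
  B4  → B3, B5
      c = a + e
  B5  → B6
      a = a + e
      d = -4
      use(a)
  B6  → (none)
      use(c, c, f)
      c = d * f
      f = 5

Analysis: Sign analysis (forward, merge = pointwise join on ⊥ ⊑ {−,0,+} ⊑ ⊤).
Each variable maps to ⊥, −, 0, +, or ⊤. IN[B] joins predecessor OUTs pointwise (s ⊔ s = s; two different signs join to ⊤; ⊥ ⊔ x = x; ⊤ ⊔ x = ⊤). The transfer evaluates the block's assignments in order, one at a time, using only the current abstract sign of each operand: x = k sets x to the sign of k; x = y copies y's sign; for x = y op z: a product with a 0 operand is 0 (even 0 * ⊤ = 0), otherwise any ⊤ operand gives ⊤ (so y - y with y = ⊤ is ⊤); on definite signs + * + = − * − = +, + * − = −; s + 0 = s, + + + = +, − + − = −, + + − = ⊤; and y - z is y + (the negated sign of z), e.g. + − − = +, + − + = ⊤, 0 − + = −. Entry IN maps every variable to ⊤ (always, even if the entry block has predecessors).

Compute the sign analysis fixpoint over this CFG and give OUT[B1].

Answer: {a: -, b: ⊤, c: ⊤, d: ⊤, e: ⊤, f: +}

Working:
Converged values:
  B0:   IN=(all ⊤)   OUT=(all ⊤)
  B1:   IN=(all ⊤)   OUT={a:-, f:+; rest ⊤}
  B2:   IN={a:-, f:+; rest ⊤}   OUT={a:-, f:+; rest ⊤}
  B3:   IN={a:-, f:+; rest ⊤}   OUT={a:-, f:+; rest ⊤}
  B4:   IN={a:-, f:+; rest ⊤}   OUT={a:-, f:+; rest ⊤}
  B5:   IN={a:-, f:+; rest ⊤}   OUT={d:-, f:+; rest ⊤}
  B6:   IN={d:-, f:+; rest ⊤}   OUT={c:-, d:-, f:+; rest ⊤}

Merge at B1: IN[B1] = OUT[B0] = {a: ⊤, b: ⊤, c: ⊤, d: ⊤, e: ⊤, f: ⊤}
Applying B1's transfer function to that IN value gives OUT[B1] (row B1 above).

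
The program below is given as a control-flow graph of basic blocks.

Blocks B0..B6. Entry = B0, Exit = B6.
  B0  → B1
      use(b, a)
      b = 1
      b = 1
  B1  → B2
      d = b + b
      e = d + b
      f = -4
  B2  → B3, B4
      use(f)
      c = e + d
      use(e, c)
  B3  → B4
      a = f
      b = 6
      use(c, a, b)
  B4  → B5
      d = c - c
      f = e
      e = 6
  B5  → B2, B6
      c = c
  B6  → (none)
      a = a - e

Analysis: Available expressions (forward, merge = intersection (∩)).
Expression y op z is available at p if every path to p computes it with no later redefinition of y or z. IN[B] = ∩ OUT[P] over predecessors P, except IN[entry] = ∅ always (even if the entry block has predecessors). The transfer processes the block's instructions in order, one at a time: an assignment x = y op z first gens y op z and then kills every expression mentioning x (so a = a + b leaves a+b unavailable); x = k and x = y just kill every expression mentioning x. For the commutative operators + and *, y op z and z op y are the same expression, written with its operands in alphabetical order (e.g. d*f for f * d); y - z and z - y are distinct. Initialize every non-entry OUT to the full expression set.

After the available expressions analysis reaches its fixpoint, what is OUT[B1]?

Answer: {b+b, b+d}

Trace:
Per-block solution:
  B0: | IN={} | OUT={}
  B1: | IN={} | OUT={b+b, b+d}
  B2: | IN={} | OUT={d+e}
  B3: | IN={d+e} | OUT={d+e}
  B4: | IN={d+e} | OUT={c-c}
  B5: | IN={c-c} | OUT={}
  B6: | IN={} | OUT={}

Merge at B1: IN[B1] = OUT[B0] = {}
Applying B1's transfer function to that IN value gives OUT[B1] (row B1 above).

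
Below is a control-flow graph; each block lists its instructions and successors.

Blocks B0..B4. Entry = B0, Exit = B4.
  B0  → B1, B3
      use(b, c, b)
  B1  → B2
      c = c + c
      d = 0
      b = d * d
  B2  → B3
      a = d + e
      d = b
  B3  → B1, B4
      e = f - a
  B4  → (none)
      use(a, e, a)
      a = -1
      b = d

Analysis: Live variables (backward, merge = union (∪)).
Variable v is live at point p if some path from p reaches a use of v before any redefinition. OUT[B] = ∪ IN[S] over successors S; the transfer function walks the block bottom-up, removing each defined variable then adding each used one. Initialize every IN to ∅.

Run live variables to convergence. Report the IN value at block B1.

Answer: {c, e, f}

Trace:
Converged values:
  B0: | IN={a, b, c, d, e, f} | OUT={a, c, d, e, f}
  B1: | IN={c, e, f} | OUT={b, c, d, e, f}
  B2: | IN={b, c, d, e, f} | OUT={a, c, d, f}
  B3: | IN={a, c, d, f} | OUT={a, c, d, e, f}
  B4: | IN={a, d, e} | OUT={}

Merge at B1: OUT[B1] = IN[B2] = {b, c, d, e, f}
Applying B1's transfer function to that OUT value gives IN[B1] (row B1 above).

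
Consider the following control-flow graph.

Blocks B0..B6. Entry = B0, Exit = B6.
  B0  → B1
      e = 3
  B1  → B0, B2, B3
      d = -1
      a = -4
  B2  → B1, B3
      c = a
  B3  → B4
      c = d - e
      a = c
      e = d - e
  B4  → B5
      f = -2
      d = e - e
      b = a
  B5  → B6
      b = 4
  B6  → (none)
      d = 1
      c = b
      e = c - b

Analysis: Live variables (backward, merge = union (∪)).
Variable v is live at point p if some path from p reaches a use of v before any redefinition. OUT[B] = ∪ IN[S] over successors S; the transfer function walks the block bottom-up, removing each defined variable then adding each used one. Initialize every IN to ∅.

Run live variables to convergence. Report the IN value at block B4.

Answer: {a, e}

Working:
Converged values:
  B0:   IN={}   OUT={e}
  B1:   IN={e}   OUT={a, d, e}
  B2:   IN={a, d, e}   OUT={d, e}
  B3:   IN={d, e}   OUT={a, e}
  B4:   IN={a, e}   OUT={}
  B5:   IN={}   OUT={b}
  B6:   IN={b}   OUT={}

Merge at B4: OUT[B4] = IN[B5] = {}
Applying B4's transfer function to that OUT value gives IN[B4] (row B4 above).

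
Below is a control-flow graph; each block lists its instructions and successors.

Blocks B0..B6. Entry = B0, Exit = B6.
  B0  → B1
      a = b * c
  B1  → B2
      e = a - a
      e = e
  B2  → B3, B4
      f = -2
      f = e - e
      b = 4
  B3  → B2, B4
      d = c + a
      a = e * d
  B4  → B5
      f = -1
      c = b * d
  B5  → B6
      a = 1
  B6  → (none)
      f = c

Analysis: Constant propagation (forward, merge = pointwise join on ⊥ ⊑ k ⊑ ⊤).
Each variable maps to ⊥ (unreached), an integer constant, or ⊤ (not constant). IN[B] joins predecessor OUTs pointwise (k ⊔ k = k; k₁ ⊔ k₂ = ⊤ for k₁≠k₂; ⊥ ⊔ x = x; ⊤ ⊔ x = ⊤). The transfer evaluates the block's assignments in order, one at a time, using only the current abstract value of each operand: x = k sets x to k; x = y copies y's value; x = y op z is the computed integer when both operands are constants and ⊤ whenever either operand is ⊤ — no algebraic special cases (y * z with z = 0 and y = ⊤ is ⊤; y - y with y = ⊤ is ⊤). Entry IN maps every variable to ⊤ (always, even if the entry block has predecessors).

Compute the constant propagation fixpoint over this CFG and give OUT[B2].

Answer: {a: ⊤, b: 4, c: ⊤, d: ⊤, e: ⊤, f: ⊤}

Working:
Converged values:
  B0:   IN=(all ⊤)   OUT=(all ⊤)
  B1:   IN=(all ⊤)   OUT=(all ⊤)
  B2:   IN=(all ⊤)   OUT={b:4; rest ⊤}
  B3:   IN={b:4; rest ⊤}   OUT={b:4; rest ⊤}
  B4:   IN={b:4; rest ⊤}   OUT={b:4, f:-1; rest ⊤}
  B5:   IN={b:4, f:-1; rest ⊤}   OUT={a:1, b:4, f:-1; rest ⊤}
  B6:   IN={a:1, b:4, f:-1; rest ⊤}   OUT={a:1, b:4; rest ⊤}

Merge at B2: IN[B2] = OUT[B1] ⊔ OUT[B3] = {a: ⊤, b: ⊤, c: ⊤, d: ⊤, e: ⊤, f: ⊤}
Applying B2's transfer function to that IN value gives OUT[B2] (row B2 above).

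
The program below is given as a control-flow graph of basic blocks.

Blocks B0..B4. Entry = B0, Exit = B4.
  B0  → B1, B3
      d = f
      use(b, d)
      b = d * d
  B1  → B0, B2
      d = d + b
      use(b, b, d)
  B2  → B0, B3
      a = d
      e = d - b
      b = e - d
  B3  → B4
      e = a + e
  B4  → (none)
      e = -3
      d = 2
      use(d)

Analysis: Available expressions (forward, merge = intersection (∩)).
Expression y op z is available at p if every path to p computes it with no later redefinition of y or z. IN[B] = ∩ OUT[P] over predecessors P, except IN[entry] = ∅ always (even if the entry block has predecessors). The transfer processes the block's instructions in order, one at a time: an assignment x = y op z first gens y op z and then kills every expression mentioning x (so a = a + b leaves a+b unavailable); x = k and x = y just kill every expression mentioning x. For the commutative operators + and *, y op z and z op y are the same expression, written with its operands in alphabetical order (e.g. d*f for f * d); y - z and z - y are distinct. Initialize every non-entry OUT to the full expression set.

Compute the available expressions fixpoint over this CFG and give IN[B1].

Answer: {d*d}

Trace:
Per-block solution:
  B0: | IN={} | OUT={d*d}
  B1: | IN={d*d} | OUT={}
  B2: | IN={} | OUT={e-d}
  B3: | IN={} | OUT={}
  B4: | IN={} | OUT={}

Merge at B1: IN[B1] = OUT[B0] = {d*d}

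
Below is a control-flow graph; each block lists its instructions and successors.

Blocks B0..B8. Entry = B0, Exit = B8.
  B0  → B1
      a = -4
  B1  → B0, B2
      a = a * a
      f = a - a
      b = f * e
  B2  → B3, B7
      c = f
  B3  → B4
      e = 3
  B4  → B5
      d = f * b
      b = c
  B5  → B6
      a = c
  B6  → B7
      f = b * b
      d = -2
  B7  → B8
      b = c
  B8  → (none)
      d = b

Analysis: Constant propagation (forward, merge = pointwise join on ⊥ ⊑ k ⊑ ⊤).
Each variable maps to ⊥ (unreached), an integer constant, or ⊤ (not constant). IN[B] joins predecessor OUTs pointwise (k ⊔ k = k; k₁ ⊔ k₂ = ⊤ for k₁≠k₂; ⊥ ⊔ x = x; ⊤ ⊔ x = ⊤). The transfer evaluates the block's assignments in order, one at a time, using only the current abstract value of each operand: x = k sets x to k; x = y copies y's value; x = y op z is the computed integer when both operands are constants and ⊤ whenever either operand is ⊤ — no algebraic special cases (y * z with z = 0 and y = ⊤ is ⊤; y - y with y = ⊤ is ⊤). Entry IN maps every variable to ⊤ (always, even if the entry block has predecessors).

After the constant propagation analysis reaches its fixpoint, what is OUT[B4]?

Answer: {a: 16, b: 0, c: 0, d: ⊤, e: 3, f: 0}

Trace:
Per-block solution:
  B0: | IN=(all ⊤) | OUT={a:-4; rest ⊤}
  B1: | IN={a:-4; rest ⊤} | OUT={a:16, f:0; rest ⊤}
  B2: | IN={a:16, f:0; rest ⊤} | OUT={a:16, c:0, f:0; rest ⊤}
  B3: | IN={a:16, c:0, f:0; rest ⊤} | OUT={a:16, c:0, e:3, f:0; rest ⊤}
  B4: | IN={a:16, c:0, e:3, f:0; rest ⊤} | OUT={a:16, b:0, c:0, e:3, f:0; rest ⊤}
  B5: | IN={a:16, b:0, c:0, e:3, f:0; rest ⊤} | OUT={a:0, b:0, c:0, e:3, f:0; rest ⊤}
  B6: | IN={a:0, b:0, c:0, e:3, f:0; rest ⊤} | OUT={a:0, b:0, c:0, d:-2, e:3, f:0; rest ⊤}
  B7: | IN={c:0, f:0; rest ⊤} | OUT={b:0, c:0, f:0; rest ⊤}
  B8: | IN={b:0, c:0, f:0; rest ⊤} | OUT={b:0, c:0, d:0, f:0; rest ⊤}

Merge at B4: IN[B4] = OUT[B3] = {a: 16, b: ⊤, c: 0, d: ⊤, e: 3, f: 0}
Applying B4's transfer function to that IN value gives OUT[B4] (row B4 above).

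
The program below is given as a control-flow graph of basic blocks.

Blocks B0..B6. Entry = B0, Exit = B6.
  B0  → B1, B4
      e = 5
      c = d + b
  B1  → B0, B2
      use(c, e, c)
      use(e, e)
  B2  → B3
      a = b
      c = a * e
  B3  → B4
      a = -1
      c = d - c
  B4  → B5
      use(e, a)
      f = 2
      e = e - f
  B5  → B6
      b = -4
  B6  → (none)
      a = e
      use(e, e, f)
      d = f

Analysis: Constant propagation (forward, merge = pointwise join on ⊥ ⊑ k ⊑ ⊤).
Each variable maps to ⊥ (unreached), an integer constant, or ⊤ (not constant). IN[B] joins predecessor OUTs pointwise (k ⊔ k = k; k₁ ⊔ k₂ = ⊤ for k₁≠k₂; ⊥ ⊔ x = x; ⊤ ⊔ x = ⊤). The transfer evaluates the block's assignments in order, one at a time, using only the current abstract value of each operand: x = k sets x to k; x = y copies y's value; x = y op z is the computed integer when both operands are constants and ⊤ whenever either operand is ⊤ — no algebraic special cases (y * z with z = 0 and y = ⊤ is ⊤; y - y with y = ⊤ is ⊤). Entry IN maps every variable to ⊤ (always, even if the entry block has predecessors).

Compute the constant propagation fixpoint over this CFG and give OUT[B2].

Answer: {a: ⊤, b: ⊤, c: ⊤, d: ⊤, e: 5, f: ⊤}

Derivation:
Converged values:
  B0:   IN=(all ⊤)   OUT={e:5; rest ⊤}
  B1:   IN={e:5; rest ⊤}   OUT={e:5; rest ⊤}
  B2:   IN={e:5; rest ⊤}   OUT={e:5; rest ⊤}
  B3:   IN={e:5; rest ⊤}   OUT={a:-1, e:5; rest ⊤}
  B4:   IN={e:5; rest ⊤}   OUT={e:3, f:2; rest ⊤}
  B5:   IN={e:3, f:2; rest ⊤}   OUT={b:-4, e:3, f:2; rest ⊤}
  B6:   IN={b:-4, e:3, f:2; rest ⊤}   OUT={a:3, b:-4, d:2, e:3, f:2; rest ⊤}

Merge at B2: IN[B2] = OUT[B1] = {a: ⊤, b: ⊤, c: ⊤, d: ⊤, e: 5, f: ⊤}
Applying B2's transfer function to that IN value gives OUT[B2] (row B2 above).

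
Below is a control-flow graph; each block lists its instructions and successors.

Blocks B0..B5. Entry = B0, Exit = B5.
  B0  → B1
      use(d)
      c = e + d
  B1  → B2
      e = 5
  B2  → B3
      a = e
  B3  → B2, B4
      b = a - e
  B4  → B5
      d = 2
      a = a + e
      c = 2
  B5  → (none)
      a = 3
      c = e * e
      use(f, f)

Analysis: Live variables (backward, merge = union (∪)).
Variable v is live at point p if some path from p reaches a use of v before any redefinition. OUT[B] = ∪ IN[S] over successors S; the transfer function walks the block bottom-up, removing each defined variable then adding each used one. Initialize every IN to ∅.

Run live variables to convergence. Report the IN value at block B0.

Fixpoint table:
  B0: | IN={d, e, f} | OUT={f}
  B1: | IN={f} | OUT={e, f}
  B2: | IN={e, f} | OUT={a, e, f}
  B3: | IN={a, e, f} | OUT={a, e, f}
  B4: | IN={a, e, f} | OUT={e, f}
  B5: | IN={e, f} | OUT={}

Merge at B0: OUT[B0] = IN[B1] = {f}
Applying B0's transfer function to that OUT value gives IN[B0] (row B0 above).

Answer: {d, e, f}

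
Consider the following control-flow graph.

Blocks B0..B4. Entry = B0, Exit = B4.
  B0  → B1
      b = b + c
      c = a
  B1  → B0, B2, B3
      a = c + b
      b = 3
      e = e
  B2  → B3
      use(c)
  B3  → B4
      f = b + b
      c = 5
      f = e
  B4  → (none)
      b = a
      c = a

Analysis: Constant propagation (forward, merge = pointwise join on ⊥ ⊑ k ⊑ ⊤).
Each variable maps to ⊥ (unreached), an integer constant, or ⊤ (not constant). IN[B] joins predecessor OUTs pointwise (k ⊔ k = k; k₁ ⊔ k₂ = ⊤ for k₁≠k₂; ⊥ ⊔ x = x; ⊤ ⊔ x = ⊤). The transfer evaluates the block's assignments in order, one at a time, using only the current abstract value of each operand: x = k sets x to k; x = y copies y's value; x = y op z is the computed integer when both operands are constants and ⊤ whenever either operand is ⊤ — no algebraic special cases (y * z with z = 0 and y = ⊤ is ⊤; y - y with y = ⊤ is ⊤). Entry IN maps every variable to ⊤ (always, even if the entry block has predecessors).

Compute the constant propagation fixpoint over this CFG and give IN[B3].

Fixpoint table:
  B0: | IN=(all ⊤) | OUT=(all ⊤)
  B1: | IN=(all ⊤) | OUT={b:3; rest ⊤}
  B2: | IN={b:3; rest ⊤} | OUT={b:3; rest ⊤}
  B3: | IN={b:3; rest ⊤} | OUT={b:3, c:5; rest ⊤}
  B4: | IN={b:3, c:5; rest ⊤} | OUT=(all ⊤)

Merge at B3: IN[B3] = OUT[B1] ⊔ OUT[B2] = {a: ⊤, b: 3, c: ⊤, d: ⊤, e: ⊤, f: ⊤}

Answer: {a: ⊤, b: 3, c: ⊤, d: ⊤, e: ⊤, f: ⊤}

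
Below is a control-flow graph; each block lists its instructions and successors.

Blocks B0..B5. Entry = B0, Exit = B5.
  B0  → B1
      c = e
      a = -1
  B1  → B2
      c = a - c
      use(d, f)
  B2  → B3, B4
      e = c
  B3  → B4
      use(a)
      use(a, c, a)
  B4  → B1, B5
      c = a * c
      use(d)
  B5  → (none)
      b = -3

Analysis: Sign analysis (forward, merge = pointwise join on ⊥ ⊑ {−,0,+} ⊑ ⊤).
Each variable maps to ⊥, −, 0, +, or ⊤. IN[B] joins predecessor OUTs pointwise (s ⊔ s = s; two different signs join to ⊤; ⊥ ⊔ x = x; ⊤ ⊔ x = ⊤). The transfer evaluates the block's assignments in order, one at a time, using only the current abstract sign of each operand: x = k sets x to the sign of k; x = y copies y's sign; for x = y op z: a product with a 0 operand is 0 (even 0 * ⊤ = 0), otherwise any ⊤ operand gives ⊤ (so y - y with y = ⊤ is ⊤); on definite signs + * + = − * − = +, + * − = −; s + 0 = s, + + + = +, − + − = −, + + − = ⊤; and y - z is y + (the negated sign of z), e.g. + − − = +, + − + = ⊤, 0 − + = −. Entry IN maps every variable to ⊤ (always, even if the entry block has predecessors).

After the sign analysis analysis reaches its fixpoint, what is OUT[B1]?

Answer: {a: -, b: ⊤, c: ⊤, d: ⊤, e: ⊤, f: ⊤}

Working:
Converged values:
  B0: | IN=(all ⊤) | OUT={a:-; rest ⊤}
  B1: | IN={a:-; rest ⊤} | OUT={a:-; rest ⊤}
  B2: | IN={a:-; rest ⊤} | OUT={a:-; rest ⊤}
  B3: | IN={a:-; rest ⊤} | OUT={a:-; rest ⊤}
  B4: | IN={a:-; rest ⊤} | OUT={a:-; rest ⊤}
  B5: | IN={a:-; rest ⊤} | OUT={a:-, b:-; rest ⊤}

Merge at B1: IN[B1] = OUT[B0] ⊔ OUT[B4] = {a: -, b: ⊤, c: ⊤, d: ⊤, e: ⊤, f: ⊤}
Applying B1's transfer function to that IN value gives OUT[B1] (row B1 above).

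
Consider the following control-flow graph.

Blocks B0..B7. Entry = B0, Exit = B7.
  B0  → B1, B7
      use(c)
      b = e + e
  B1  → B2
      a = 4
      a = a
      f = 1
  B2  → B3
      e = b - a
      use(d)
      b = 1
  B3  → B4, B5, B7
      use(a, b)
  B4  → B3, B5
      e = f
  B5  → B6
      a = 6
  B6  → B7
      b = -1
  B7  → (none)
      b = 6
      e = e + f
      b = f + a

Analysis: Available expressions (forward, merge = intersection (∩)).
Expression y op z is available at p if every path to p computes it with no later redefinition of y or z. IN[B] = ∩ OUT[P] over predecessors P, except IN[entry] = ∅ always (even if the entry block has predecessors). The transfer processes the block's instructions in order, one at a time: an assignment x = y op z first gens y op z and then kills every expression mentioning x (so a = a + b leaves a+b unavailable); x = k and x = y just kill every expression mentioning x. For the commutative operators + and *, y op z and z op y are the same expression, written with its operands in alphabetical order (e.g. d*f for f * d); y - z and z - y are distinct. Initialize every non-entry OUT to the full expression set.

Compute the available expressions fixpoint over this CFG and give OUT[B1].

Converged values:
  B0: | IN={} | OUT={e+e}
  B1: | IN={e+e} | OUT={e+e}
  B2: | IN={e+e} | OUT={}
  B3: | IN={} | OUT={}
  B4: | IN={} | OUT={}
  B5: | IN={} | OUT={}
  B6: | IN={} | OUT={}
  B7: | IN={} | OUT={a+f}

Merge at B1: IN[B1] = OUT[B0] = {e+e}
Applying B1's transfer function to that IN value gives OUT[B1] (row B1 above).

Answer: {e+e}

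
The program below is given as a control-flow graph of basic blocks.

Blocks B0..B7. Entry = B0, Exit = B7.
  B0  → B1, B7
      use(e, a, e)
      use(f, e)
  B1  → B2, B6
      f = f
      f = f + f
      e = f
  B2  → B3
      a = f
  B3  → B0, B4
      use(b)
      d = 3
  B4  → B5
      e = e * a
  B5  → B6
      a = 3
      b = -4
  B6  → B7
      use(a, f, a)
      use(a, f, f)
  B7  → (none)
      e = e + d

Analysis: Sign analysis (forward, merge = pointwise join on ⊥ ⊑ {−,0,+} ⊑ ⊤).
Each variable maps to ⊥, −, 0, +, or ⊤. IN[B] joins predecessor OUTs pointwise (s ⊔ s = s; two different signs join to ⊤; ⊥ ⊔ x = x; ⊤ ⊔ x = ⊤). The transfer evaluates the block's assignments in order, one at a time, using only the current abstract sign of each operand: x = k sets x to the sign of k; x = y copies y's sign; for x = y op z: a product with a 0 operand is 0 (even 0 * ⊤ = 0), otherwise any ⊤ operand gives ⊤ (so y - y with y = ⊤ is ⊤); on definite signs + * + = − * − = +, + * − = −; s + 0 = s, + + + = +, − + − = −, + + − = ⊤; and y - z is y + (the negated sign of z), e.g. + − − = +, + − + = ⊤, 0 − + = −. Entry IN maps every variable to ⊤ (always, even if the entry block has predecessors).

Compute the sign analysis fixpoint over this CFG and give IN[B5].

Answer: {a: ⊤, b: ⊤, c: ⊤, d: +, e: ⊤, f: ⊤}

Trace:
Per-block solution:
  B0:  IN=(all ⊤)  OUT=(all ⊤)
  B1:  IN=(all ⊤)  OUT=(all ⊤)
  B2:  IN=(all ⊤)  OUT=(all ⊤)
  B3:  IN=(all ⊤)  OUT={d:+; rest ⊤}
  B4:  IN={d:+; rest ⊤}  OUT={d:+; rest ⊤}
  B5:  IN={d:+; rest ⊤}  OUT={a:+, b:-, d:+; rest ⊤}
  B6:  IN=(all ⊤)  OUT=(all ⊤)
  B7:  IN=(all ⊤)  OUT=(all ⊤)

Merge at B5: IN[B5] = OUT[B4] = {a: ⊤, b: ⊤, c: ⊤, d: +, e: ⊤, f: ⊤}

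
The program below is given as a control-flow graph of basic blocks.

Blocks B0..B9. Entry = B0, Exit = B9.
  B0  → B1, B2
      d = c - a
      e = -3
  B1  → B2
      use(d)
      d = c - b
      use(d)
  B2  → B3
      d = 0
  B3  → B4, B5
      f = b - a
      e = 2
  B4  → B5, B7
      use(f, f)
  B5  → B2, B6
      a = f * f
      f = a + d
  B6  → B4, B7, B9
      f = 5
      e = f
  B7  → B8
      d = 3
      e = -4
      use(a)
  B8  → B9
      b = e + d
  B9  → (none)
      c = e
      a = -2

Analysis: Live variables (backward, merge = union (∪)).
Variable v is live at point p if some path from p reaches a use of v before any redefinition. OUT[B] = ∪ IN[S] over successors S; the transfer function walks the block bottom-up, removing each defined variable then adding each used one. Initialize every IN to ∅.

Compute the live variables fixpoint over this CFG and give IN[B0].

Fixpoint table:
  B0:   IN={a, b, c}   OUT={a, b, c, d}
  B1:   IN={a, b, c, d}   OUT={a, b}
  B2:   IN={a, b}   OUT={a, b, d}
  B3:   IN={a, b, d}   OUT={a, b, d, f}
  B4:   IN={a, b, d, f}   OUT={a, b, d, f}
  B5:   IN={b, d, f}   OUT={a, b, d}
  B6:   IN={a, b, d}   OUT={a, b, d, e, f}
  B7:   IN={a}   OUT={d, e}
  B8:   IN={d, e}   OUT={e}
  B9:   IN={e}   OUT={}

Merge at B0: OUT[B0] = IN[B1] ⊔ IN[B2] = {a, b, c, d}
Applying B0's transfer function to that OUT value gives IN[B0] (row B0 above).

Answer: {a, b, c}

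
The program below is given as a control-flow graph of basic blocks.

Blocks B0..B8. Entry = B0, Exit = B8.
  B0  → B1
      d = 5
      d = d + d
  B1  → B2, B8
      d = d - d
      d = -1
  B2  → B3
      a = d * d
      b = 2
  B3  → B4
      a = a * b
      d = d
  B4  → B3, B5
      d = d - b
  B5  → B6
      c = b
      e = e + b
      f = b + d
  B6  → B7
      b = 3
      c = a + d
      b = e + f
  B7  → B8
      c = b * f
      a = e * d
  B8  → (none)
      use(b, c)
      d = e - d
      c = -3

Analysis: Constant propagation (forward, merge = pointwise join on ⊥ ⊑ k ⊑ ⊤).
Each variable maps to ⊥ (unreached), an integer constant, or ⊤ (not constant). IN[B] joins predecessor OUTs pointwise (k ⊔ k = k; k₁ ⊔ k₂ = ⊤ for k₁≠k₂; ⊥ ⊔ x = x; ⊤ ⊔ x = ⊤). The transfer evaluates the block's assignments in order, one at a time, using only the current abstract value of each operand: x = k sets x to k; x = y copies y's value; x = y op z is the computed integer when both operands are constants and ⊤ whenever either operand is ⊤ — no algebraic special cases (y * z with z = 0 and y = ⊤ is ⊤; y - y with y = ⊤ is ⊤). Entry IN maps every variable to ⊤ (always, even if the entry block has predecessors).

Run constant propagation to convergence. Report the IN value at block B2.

Per-block solution:
  B0:  IN=(all ⊤)  OUT={d:10; rest ⊤}
  B1:  IN={d:10; rest ⊤}  OUT={d:-1; rest ⊤}
  B2:  IN={d:-1; rest ⊤}  OUT={a:1, b:2, d:-1; rest ⊤}
  B3:  IN={b:2; rest ⊤}  OUT={b:2; rest ⊤}
  B4:  IN={b:2; rest ⊤}  OUT={b:2; rest ⊤}
  B5:  IN={b:2; rest ⊤}  OUT={b:2, c:2; rest ⊤}
  B6:  IN={b:2, c:2; rest ⊤}  OUT=(all ⊤)
  B7:  IN=(all ⊤)  OUT=(all ⊤)
  B8:  IN=(all ⊤)  OUT={c:-3; rest ⊤}

Merge at B2: IN[B2] = OUT[B1] = {a: ⊤, b: ⊤, c: ⊤, d: -1, e: ⊤, f: ⊤}

Answer: {a: ⊤, b: ⊤, c: ⊤, d: -1, e: ⊤, f: ⊤}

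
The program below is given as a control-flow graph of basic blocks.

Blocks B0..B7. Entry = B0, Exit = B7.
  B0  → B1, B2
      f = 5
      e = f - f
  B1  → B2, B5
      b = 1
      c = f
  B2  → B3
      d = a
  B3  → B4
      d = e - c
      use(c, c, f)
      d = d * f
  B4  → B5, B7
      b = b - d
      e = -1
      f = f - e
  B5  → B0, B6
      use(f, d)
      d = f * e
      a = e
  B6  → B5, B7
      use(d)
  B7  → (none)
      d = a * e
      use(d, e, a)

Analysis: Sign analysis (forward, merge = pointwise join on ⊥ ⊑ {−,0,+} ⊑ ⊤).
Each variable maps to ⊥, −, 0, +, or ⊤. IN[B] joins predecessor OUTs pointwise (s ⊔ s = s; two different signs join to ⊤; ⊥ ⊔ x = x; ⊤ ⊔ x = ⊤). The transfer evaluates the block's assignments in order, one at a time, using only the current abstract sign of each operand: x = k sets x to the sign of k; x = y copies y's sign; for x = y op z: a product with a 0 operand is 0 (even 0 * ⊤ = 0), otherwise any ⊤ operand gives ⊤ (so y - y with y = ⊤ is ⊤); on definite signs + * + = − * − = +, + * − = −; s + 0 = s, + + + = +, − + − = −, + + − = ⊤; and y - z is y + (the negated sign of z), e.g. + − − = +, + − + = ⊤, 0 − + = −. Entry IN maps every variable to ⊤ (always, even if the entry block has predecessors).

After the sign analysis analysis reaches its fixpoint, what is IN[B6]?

Answer: {a: ⊤, b: ⊤, c: ⊤, d: ⊤, e: ⊤, f: +}

Trace:
Per-block solution:
  B0:   IN=(all ⊤)   OUT={f:+; rest ⊤}
  B1:   IN={f:+; rest ⊤}   OUT={b:+, c:+, f:+; rest ⊤}
  B2:   IN={f:+; rest ⊤}   OUT={f:+; rest ⊤}
  B3:   IN={f:+; rest ⊤}   OUT={f:+; rest ⊤}
  B4:   IN={f:+; rest ⊤}   OUT={e:-, f:+; rest ⊤}
  B5:   IN={f:+; rest ⊤}   OUT={f:+; rest ⊤}
  B6:   IN={f:+; rest ⊤}   OUT={f:+; rest ⊤}
  B7:   IN={f:+; rest ⊤}   OUT={f:+; rest ⊤}

Merge at B6: IN[B6] = OUT[B5] = {a: ⊤, b: ⊤, c: ⊤, d: ⊤, e: ⊤, f: +}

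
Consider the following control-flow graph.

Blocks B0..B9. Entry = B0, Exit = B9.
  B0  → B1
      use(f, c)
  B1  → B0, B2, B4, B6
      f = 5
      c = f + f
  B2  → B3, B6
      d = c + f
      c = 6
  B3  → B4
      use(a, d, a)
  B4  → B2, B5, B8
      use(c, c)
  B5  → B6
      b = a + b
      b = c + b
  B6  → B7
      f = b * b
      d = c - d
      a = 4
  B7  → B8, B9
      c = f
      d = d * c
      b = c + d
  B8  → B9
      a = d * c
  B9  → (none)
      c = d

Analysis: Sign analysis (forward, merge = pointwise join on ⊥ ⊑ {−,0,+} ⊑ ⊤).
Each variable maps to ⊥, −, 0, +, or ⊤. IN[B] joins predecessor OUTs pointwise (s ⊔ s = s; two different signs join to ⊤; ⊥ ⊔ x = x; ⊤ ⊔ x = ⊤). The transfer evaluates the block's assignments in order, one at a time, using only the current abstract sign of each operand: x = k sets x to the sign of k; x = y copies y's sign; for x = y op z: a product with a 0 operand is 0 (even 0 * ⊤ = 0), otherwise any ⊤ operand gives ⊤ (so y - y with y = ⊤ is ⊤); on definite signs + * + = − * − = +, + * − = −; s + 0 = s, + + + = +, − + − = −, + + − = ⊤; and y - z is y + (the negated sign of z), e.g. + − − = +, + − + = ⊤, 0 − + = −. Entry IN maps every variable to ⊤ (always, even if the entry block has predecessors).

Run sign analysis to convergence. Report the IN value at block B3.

Answer: {a: ⊤, b: ⊤, c: +, d: +, e: ⊤, f: +}

Derivation:
Converged values:
  B0: | IN=(all ⊤) | OUT=(all ⊤)
  B1: | IN=(all ⊤) | OUT={c:+, f:+; rest ⊤}
  B2: | IN={c:+, f:+; rest ⊤} | OUT={c:+, d:+, f:+; rest ⊤}
  B3: | IN={c:+, d:+, f:+; rest ⊤} | OUT={c:+, d:+, f:+; rest ⊤}
  B4: | IN={c:+, f:+; rest ⊤} | OUT={c:+, f:+; rest ⊤}
  B5: | IN={c:+, f:+; rest ⊤} | OUT={c:+, f:+; rest ⊤}
  B6: | IN={c:+, f:+; rest ⊤} | OUT={a:+, c:+; rest ⊤}
  B7: | IN={a:+, c:+; rest ⊤} | OUT={a:+; rest ⊤}
  B8: | IN=(all ⊤) | OUT=(all ⊤)
  B9: | IN=(all ⊤) | OUT=(all ⊤)

Merge at B3: IN[B3] = OUT[B2] = {a: ⊤, b: ⊤, c: +, d: +, e: ⊤, f: +}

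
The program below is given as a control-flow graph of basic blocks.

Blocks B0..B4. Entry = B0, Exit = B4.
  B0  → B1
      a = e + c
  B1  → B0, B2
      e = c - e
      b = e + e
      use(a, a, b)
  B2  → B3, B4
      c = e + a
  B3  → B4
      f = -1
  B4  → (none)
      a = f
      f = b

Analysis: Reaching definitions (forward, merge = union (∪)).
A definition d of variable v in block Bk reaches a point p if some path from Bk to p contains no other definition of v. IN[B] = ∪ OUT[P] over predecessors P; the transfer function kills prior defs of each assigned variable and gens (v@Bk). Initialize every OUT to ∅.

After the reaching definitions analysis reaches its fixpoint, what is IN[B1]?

Fixpoint table:
  B0:  IN={a@B0, b@B1, e@B1}  OUT={a@B0, b@B1, e@B1}
  B1:  IN={a@B0, b@B1, e@B1}  OUT={a@B0, b@B1, e@B1}
  B2:  IN={a@B0, b@B1, e@B1}  OUT={a@B0, b@B1, c@B2, e@B1}
  B3:  IN={a@B0, b@B1, c@B2, e@B1}  OUT={a@B0, b@B1, c@B2, e@B1, f@B3}
  B4:  IN={a@B0, b@B1, c@B2, e@B1, f@B3}  OUT={a@B4, b@B1, c@B2, e@B1, f@B4}

Merge at B1: IN[B1] = OUT[B0] = {a@B0, b@B1, e@B1}

Answer: {a@B0, b@B1, e@B1}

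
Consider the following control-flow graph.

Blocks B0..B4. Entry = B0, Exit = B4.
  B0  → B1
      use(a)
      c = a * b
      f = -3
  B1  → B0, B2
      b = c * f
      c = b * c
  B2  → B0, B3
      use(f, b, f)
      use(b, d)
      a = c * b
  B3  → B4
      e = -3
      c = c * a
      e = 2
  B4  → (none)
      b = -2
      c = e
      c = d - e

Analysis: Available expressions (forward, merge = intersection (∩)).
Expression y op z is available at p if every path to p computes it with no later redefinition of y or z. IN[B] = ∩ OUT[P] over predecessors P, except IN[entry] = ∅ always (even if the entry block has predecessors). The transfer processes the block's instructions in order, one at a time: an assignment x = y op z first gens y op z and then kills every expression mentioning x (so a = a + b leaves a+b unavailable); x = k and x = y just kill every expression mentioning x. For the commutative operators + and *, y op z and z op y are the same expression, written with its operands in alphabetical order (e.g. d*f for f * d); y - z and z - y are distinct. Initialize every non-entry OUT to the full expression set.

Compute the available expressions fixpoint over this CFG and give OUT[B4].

Answer: {d-e}

Working:
Converged values:
  B0:  IN={}  OUT={a*b}
  B1:  IN={a*b}  OUT={}
  B2:  IN={}  OUT={b*c}
  B3:  IN={b*c}  OUT={}
  B4:  IN={}  OUT={d-e}

Merge at B4: IN[B4] = OUT[B3] = {}
Applying B4's transfer function to that IN value gives OUT[B4] (row B4 above).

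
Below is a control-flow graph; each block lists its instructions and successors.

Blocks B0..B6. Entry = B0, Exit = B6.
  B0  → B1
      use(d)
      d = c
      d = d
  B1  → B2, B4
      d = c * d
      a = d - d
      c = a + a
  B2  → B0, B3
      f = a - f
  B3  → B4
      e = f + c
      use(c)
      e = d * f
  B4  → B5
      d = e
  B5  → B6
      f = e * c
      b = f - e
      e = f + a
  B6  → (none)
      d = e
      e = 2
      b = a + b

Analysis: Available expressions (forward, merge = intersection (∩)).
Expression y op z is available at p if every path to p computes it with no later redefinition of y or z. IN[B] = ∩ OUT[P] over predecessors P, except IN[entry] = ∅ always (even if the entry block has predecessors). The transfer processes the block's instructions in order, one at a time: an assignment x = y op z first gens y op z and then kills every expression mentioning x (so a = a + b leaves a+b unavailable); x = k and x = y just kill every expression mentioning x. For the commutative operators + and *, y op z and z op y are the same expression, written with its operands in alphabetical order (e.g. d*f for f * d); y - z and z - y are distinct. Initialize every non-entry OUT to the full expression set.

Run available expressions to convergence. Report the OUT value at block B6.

Per-block solution:
  B0: | IN={} | OUT={}
  B1: | IN={} | OUT={a+a, d-d}
  B2: | IN={a+a, d-d} | OUT={a+a, d-d}
  B3: | IN={a+a, d-d} | OUT={a+a, c+f, d*f, d-d}
  B4: | IN={a+a, d-d} | OUT={a+a}
  B5: | IN={a+a} | OUT={a+a, a+f}
  B6: | IN={a+a, a+f} | OUT={a+a, a+f}

Merge at B6: IN[B6] = OUT[B5] = {a+a, a+f}
Applying B6's transfer function to that IN value gives OUT[B6] (row B6 above).

Answer: {a+a, a+f}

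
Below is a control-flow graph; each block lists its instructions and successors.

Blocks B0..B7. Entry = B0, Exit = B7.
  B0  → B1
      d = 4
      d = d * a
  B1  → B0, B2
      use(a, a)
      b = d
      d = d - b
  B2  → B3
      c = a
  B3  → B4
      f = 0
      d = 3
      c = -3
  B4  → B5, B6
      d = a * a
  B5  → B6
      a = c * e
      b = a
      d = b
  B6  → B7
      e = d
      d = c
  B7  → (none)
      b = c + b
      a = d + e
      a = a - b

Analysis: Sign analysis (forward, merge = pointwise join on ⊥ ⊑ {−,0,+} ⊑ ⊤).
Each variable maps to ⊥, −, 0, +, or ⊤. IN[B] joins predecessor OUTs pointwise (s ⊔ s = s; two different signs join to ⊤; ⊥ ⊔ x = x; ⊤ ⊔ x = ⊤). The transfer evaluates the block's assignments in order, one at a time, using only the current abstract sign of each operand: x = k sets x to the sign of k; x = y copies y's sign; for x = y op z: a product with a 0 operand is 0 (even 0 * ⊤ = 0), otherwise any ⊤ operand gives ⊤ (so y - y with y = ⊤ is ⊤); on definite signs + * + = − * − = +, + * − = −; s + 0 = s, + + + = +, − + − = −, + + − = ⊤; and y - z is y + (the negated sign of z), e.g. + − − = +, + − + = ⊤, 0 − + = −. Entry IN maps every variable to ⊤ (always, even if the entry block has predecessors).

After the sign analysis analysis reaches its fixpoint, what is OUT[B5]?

Answer: {a: ⊤, b: ⊤, c: -, d: ⊤, e: ⊤, f: 0}

Derivation:
Fixpoint table:
  B0: | IN=(all ⊤) | OUT=(all ⊤)
  B1: | IN=(all ⊤) | OUT=(all ⊤)
  B2: | IN=(all ⊤) | OUT=(all ⊤)
  B3: | IN=(all ⊤) | OUT={c:-, d:+, f:0; rest ⊤}
  B4: | IN={c:-, d:+, f:0; rest ⊤} | OUT={c:-, f:0; rest ⊤}
  B5: | IN={c:-, f:0; rest ⊤} | OUT={c:-, f:0; rest ⊤}
  B6: | IN={c:-, f:0; rest ⊤} | OUT={c:-, d:-, f:0; rest ⊤}
  B7: | IN={c:-, d:-, f:0; rest ⊤} | OUT={c:-, d:-, f:0; rest ⊤}

Merge at B5: IN[B5] = OUT[B4] = {a: ⊤, b: ⊤, c: -, d: ⊤, e: ⊤, f: 0}
Applying B5's transfer function to that IN value gives OUT[B5] (row B5 above).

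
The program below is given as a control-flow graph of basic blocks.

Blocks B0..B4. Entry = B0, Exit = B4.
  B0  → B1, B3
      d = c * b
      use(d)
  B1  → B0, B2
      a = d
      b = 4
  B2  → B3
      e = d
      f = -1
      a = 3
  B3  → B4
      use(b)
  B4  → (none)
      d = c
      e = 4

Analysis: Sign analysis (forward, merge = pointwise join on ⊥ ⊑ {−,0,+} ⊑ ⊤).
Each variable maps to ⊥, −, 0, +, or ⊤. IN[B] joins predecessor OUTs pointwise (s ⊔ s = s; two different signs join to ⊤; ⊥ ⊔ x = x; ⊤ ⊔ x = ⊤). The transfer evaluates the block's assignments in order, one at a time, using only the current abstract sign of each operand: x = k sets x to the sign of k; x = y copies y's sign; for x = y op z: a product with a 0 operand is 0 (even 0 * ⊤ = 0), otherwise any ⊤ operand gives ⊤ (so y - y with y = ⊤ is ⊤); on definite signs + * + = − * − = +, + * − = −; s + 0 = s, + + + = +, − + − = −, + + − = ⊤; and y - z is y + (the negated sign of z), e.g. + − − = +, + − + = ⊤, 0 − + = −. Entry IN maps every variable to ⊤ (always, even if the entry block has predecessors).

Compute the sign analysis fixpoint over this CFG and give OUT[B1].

Fixpoint table:
  B0:   IN=(all ⊤)   OUT=(all ⊤)
  B1:   IN=(all ⊤)   OUT={b:+; rest ⊤}
  B2:   IN={b:+; rest ⊤}   OUT={a:+, b:+, f:-; rest ⊤}
  B3:   IN=(all ⊤)   OUT=(all ⊤)
  B4:   IN=(all ⊤)   OUT={e:+; rest ⊤}

Merge at B1: IN[B1] = OUT[B0] = {a: ⊤, b: ⊤, c: ⊤, d: ⊤, e: ⊤, f: ⊤}
Applying B1's transfer function to that IN value gives OUT[B1] (row B1 above).

Answer: {a: ⊤, b: +, c: ⊤, d: ⊤, e: ⊤, f: ⊤}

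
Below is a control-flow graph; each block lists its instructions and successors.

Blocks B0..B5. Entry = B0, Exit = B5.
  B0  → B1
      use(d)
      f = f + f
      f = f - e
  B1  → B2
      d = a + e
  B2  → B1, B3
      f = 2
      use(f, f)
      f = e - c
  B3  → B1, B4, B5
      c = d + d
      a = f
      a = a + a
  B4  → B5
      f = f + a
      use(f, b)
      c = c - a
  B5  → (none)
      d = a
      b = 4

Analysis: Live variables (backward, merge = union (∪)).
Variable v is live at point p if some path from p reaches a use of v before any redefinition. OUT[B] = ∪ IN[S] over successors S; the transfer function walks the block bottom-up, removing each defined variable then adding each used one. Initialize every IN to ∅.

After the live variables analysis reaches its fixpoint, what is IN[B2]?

Answer: {a, b, c, d, e}

Trace:
Fixpoint table:
  B0: | IN={a, b, c, d, e, f} | OUT={a, b, c, e}
  B1: | IN={a, b, c, e} | OUT={a, b, c, d, e}
  B2: | IN={a, b, c, d, e} | OUT={a, b, c, d, e, f}
  B3: | IN={b, d, e, f} | OUT={a, b, c, e, f}
  B4: | IN={a, b, c, f} | OUT={a}
  B5: | IN={a} | OUT={}

Merge at B2: OUT[B2] = IN[B1] ⊔ IN[B3] = {a, b, c, d, e, f}
Applying B2's transfer function to that OUT value gives IN[B2] (row B2 above).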